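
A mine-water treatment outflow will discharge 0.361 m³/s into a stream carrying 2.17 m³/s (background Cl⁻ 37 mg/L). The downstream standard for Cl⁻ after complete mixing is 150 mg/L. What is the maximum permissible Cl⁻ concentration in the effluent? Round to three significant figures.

829 mg/L

At the limit, (Qr·Cr + Qe·Cₑ)/(Qr + Qe) = 150:
Cₑ = (2.531·150 − 2.170·37.00) / 0.3610 = 829.3 mg/L.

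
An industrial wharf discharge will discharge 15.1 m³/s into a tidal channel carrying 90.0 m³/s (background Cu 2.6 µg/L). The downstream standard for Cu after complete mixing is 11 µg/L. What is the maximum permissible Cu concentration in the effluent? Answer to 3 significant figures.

61.1 µg/L

At the limit, (Qr·Cr + Qe·Cₑ)/(Qr + Qe) = 11:
Cₑ = (105.1·11 − 90.00·2.600) / 15.10 = 61.07 µg/L.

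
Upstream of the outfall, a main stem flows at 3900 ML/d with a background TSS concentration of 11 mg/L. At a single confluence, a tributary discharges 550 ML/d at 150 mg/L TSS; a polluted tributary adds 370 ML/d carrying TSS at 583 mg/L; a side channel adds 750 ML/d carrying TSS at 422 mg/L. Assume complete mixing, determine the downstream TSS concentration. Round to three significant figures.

Mixed concentration C = ΣQC/ΣQ = (3900·11.00 + 550.0·150.0 + 370.0·583.0 + 750.0·422.0) / 5570 = 657600/5570 = 118.1 mg/L.

118 mg/L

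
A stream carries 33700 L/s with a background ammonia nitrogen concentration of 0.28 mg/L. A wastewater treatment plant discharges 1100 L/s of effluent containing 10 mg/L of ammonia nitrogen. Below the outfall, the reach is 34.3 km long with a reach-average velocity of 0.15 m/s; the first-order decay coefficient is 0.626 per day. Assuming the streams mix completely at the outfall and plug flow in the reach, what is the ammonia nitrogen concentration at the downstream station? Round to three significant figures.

0.112 mg/L

Flow-weighted average: C = (33700·0.2800 + 1100·10.00) / 34800 = 20440/34800 = 0.5872 mg/L.
Travel time t = 34.3·1000 / 0.15 = 228700 s = 63.52 h.
After decay, C = 0.5872 × e^(−kt) = 0.5872 × 0.1908 = 0.1120 mg/L.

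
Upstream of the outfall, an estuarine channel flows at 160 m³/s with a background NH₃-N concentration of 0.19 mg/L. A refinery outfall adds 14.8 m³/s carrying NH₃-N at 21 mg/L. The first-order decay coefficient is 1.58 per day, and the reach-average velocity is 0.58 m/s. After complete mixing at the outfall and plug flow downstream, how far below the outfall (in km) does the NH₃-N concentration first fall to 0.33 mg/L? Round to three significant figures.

Flow-weighted average: C = (160.0·0.1900 + 14.80·21.00) / 174.8 = 341.2/174.8 = 1.952 mg/L.
Set 1.952·exp(−k·t) = 0.33 → t = ln(1.952/0.33)/k = 97200 s = 27.00 h.
Distance = v·t = 0.58·97200 = 56380 m = 56.38 km.

56.4 km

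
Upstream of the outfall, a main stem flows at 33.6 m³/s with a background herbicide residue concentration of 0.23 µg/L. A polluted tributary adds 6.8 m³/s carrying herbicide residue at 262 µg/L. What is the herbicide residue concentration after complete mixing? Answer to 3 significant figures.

44.3 µg/L

Mixed concentration C = ΣQC/ΣQ = (33.60·0.2300 + 6.800·262.0) / 40.40 = 1789/40.40 = 44.29 µg/L.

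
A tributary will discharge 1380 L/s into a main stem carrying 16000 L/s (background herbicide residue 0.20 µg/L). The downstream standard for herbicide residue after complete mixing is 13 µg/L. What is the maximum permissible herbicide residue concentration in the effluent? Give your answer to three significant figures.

161 µg/L

At the limit, (Qr·Cr + Qe·Cₑ)/(Qr + Qe) = 13:
Cₑ = (17380·13 − 16000·0.2000) / 1380 = 161.4 µg/L.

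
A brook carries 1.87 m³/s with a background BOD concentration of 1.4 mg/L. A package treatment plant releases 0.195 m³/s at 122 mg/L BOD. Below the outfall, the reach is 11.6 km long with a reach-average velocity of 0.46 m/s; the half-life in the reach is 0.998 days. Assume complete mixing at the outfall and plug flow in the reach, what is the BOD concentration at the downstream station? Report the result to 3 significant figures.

After mixing, C = (1.870·1.400 + 0.1950·122.0) / 2.065 = 26.41/2.065 = 12.79 mg/L.
Travel time t = 11.6·1000 / 0.46 = 25220 s = 7.005 h.
Half-life 0.998 d → k = ln 2 / 0.998 = 0.6945 d⁻¹.
First-order decay: C = 12.79·exp(−k·t) = 12.79·0.8165 = 10.44 mg/L.

10.4 mg/L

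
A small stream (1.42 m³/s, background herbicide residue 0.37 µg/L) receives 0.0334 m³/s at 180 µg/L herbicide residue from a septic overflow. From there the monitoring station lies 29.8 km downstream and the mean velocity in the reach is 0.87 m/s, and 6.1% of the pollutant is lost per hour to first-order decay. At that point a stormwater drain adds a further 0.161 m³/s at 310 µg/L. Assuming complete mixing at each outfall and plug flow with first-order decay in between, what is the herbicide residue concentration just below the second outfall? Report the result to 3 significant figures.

33.1 µg/L

Mixed concentration C = ΣQC/ΣQ = (1.420·0.3700 + 0.03340·180.0) / 1.453 = 6.537/1.453 = 4.498 µg/L; combined flow 1.453 m³/s.
Travel time t = 29.8·1000 / 0.87 = 34250 s = 9.515 h.
6.1%/h lost → k = −ln(1 − 0.061) = 0.06294 h⁻¹.
Decay over the reach: 4.498·exp(−kt) = 4.498·0.5494 = 2.471 µg/L.
Second outfall: C = (1.453·2.471 + 0.1610·310.0)/1.614 = 33.14 µg/L.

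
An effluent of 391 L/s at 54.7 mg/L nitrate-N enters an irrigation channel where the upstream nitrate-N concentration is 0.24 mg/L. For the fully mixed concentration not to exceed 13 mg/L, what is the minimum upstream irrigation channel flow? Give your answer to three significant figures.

Set C_mix = 13: (Q·0.2400 + 391.0·54.70) / (Q + 391.0) = 13
→ Q = 391.0·(54.70 − 13)/(13 − 0.2400) = 1278 L/s.

1280 L/s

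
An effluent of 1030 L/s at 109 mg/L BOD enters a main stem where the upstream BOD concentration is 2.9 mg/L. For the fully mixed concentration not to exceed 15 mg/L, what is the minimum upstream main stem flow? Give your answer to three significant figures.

Set C_mix = 15: (Q·2.900 + 1030·109.0) / (Q + 1030) = 15
→ Q = 1030·(109.0 − 15)/(15 − 2.900) = 8002 L/s.

8000 L/s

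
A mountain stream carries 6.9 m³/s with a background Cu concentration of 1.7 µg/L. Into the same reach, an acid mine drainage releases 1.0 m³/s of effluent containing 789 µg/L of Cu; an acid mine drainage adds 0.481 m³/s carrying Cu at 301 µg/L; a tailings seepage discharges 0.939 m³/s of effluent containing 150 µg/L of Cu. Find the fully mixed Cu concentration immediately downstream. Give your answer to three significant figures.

117 µg/L

Flow-weighted average: C = (6.900·1.700 + 1.000·789.0 + 0.4810·301.0 + 0.9390·150.0) / 9.320 = 1086/9.320 = 116.6 µg/L.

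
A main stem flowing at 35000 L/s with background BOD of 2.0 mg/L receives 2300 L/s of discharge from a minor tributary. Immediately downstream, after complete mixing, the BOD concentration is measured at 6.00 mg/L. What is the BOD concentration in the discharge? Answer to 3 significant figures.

66.9 mg/L

Mass balance: 35000·2.000 + 2300·Cₑ = 37300·6.000
→ Cₑ = (37300·6.000 − 35000·2.000) / 2300 = 66.87 mg/L.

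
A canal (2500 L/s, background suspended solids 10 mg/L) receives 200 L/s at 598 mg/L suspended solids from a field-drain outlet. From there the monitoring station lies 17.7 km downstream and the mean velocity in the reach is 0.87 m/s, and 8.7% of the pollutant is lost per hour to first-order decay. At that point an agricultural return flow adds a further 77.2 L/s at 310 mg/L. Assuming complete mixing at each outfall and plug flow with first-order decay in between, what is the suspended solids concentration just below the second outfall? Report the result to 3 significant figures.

After mixing, C = (2500·10.00 + 200.0·598.0) / 2700 = 144600/2700 = 53.56 mg/L; combined flow 2700 L/s.
Travel time t = 17.7·1000 / 0.87 = 20340 s = 5.651 h.
8.7%/h lost → k = −ln(1 − 0.087) = 0.09102 h⁻¹.
After decay, C = 53.56 × e^(−kt) = 53.56 × 0.5979 = 32.02 mg/L.
At the second outfall, C = (2700·32.02 + 77.20·310.0) / (2700 + 77.20) = 39.75 mg/L.

39.7 mg/L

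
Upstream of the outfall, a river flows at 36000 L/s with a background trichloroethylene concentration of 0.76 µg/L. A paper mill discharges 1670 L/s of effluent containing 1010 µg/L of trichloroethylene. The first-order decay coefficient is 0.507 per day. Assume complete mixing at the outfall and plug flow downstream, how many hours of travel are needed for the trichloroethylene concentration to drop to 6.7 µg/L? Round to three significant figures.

90.7 h

Flow-weighted average: C = (36000·0.7600 + 1670·1010) / 37670 = 1714000/37670 = 45.50 µg/L.
45.50·exp(−k·t) = 6.7 → t = ln(45.50/6.7)/k = 326500 s = 90.68 h.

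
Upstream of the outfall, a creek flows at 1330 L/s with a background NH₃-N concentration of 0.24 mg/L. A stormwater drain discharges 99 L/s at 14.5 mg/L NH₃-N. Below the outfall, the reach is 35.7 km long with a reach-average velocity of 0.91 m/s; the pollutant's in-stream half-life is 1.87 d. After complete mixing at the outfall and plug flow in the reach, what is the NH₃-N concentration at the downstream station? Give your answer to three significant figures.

1.04 mg/L

Mass balance: C = (1330·0.2400 + 99.00·14.50) / 1429 = 1755/1429 = 1.228 mg/L.
Travel time t = 35.7·1000 / 0.91 = 39230 s = 10.90 h.
Half-life 1.87 d → k = ln 2 / 1.87 = 0.3707 d⁻¹.
Applying C = C₀e^(−kt): 1.228 × 0.8451 = 1.038 mg/L.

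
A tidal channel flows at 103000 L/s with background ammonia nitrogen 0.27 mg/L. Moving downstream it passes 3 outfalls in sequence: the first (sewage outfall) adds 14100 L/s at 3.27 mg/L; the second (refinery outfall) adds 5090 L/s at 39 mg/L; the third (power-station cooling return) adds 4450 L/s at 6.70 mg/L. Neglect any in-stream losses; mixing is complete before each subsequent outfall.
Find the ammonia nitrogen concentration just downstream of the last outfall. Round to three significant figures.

Outfall 1: combined Q = 117100 L/s; C = (103000·0.2700 + 14100·3.270)/117100 = 0.6312 mg/L.
Outfall 2: combined Q = 122200 L/s; C = (117100·0.6312 + 5090·39.00)/122200 = 2.230 mg/L.
Outfall 3: combined Q = 126600 L/s; C = (122200·2.230 + 4450·6.700)/126600 = 2.387 mg/L.

2.39 mg/L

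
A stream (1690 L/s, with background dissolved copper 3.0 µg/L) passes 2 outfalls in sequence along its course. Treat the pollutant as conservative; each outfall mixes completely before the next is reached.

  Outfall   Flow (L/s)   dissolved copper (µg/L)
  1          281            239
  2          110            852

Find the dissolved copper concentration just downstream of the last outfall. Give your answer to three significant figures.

After outfall 1: Q = 1690 + 281.0 = 1971 L/s; C = (1690·3.000 + 281.0·239.0)/1971 = 36.65 µg/L.
After outfall 2: Q = 1971 + 110.0 = 2081 L/s; C = (1971·36.65 + 110.0·852.0)/2081 = 79.74 µg/L.

79.7 µg/L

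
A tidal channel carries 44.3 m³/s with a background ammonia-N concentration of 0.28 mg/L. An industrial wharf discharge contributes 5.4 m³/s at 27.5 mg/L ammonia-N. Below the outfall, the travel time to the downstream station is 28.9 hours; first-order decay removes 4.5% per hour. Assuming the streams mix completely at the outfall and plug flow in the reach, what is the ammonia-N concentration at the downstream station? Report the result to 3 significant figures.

0.856 mg/L

Mixed concentration C = ΣQC/ΣQ = (44.30·0.2800 + 5.400·27.50) / 49.70 = 160.9/49.70 = 3.238 mg/L.
4.5%/h lost → k = −ln(1 − 0.045) = 0.04604 h⁻¹.
After decay, C = 3.238 × e^(−kt) = 3.238 × 0.2643 = 0.8557 mg/L.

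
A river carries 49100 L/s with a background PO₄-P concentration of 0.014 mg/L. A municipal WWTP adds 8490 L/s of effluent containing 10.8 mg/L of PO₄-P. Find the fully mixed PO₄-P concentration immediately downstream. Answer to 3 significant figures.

1.60 mg/L

Mixed concentration C = ΣQC/ΣQ = (49100·0.01400 + 8490·10.80) / 57590 = 92380/57590 = 1.604 mg/L.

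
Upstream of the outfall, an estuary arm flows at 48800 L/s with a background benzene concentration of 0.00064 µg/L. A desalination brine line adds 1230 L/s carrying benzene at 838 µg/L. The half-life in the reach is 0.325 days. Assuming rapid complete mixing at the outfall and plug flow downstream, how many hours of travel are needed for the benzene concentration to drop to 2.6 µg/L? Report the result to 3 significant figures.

23.3 h

Mass balance: C = (48800·0.0006400 + 1230·838.0) / 50030 = 1031000/50030 = 20.60 µg/L.
Half-life 0.325 d → k = ln 2 / 0.325 = 2.133 d⁻¹.
20.60·exp(−k·t) = 2.6 → t = ln(20.60/2.6)/k = 83850 s = 23.29 h.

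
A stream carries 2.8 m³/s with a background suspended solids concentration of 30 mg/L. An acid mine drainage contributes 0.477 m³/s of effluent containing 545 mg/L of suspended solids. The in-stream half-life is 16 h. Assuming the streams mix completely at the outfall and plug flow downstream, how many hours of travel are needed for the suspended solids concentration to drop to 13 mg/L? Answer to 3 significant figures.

Conservation of mass: C = (2.800·30.00 + 0.4770·545.0) / 3.277 = 344.0/3.277 = 105.0 mg/L.
Half-life 16 h → k = ln 2 / 16 = 0.04332 h⁻¹ = 1.040 d⁻¹.
105.0·exp(−k·t) = 13 → t = ln(105.0/13)/k = 173600 s = 48.21 h.

48.2 h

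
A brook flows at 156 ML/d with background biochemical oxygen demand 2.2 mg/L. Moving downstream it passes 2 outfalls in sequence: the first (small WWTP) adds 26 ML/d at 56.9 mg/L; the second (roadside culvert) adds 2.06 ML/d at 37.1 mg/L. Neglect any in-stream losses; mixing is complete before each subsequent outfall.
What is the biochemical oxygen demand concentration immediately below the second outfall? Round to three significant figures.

10.3 mg/L

Below outfall 1: Q → 182.0 ML/d, C = (156.0·2.200 + 26.00·56.90)/182.0 = 10.01 mg/L.
Below outfall 2: Q → 184.1 ML/d, C = (182.0·10.01 + 2.060·37.10)/184.1 = 10.32 mg/L.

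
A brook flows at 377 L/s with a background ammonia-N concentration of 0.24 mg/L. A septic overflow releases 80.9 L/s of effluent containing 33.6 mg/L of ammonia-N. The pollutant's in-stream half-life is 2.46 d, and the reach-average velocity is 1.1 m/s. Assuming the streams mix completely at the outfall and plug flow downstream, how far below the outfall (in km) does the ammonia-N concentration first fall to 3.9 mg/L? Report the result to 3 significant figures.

Flow-weighted average: C = (377.0·0.2400 + 80.90·33.60) / 457.9 = 2809/457.9 = 6.134 mg/L.
Half-life 2.46 d → k = ln 2 / 2.46 = 0.2818 d⁻¹.
Set 6.134·exp(−k·t) = 3.9 → t = ln(6.134/3.9)/k = 138900 s = 38.57 h.
Distance = v·t = 1.1·138900 = 152700 m = 152.7 km.

153 km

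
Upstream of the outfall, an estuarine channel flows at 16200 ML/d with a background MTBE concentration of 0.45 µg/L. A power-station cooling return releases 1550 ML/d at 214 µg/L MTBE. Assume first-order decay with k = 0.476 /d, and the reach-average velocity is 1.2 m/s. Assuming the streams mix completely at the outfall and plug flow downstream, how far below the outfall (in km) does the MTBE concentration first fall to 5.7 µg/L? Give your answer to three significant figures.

Conservation of mass: C = (16200·0.4500 + 1550·214.0) / 17750 = 339000/17750 = 19.10 µg/L.
Set 19.10·exp(−k·t) = 5.7 → t = ln(19.10/5.7)/k = 219500 s = 60.96 h.
Distance = v·t = 1.2·219500 = 263400 m = 263.4 km.

263 km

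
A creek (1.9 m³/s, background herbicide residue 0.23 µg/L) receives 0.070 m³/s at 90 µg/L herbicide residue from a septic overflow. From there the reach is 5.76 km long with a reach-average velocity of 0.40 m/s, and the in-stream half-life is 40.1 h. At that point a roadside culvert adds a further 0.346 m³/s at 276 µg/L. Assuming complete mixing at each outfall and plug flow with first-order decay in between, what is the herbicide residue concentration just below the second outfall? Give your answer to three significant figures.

Mixed concentration C = ΣQC/ΣQ = (1.900·0.2300 + 0.07000·90.00) / 1.970 = 6.737/1.970 = 3.420 µg/L; combined flow 1.970 m³/s.
Travel time t = 5.76·1000 / 0.40 = 14400 s = 4.000 h.
Half-life 40.1 h → k = ln 2 / 40.1 = 0.01729 h⁻¹ = 0.4149 d⁻¹.
Applying C = C₀e^(−kt): 3.420 × 0.9332 = 3.191 µg/L.
At the second outfall, C = (1.970·3.191 + 0.3460·276.0) / (1.970 + 0.3460) = 43.95 µg/L.

43.9 µg/L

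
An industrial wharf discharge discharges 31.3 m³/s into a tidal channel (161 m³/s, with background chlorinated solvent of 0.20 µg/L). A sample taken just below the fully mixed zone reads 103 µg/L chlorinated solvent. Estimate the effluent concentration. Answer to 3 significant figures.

632 µg/L

Mass balance: 161.0·0.2000 + 31.30·Cₑ = 192.3·103.0
→ Cₑ = (192.3·103.0 − 161.0·0.2000) / 31.30 = 631.8 µg/L.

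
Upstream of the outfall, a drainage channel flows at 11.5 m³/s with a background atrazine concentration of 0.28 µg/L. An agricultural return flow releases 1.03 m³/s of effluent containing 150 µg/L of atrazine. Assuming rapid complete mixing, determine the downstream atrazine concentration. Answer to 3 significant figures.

Conservation of mass: C = (11.50·0.2800 + 1.030·150.0) / 12.53 = 157.7/12.53 = 12.59 µg/L.

12.6 µg/L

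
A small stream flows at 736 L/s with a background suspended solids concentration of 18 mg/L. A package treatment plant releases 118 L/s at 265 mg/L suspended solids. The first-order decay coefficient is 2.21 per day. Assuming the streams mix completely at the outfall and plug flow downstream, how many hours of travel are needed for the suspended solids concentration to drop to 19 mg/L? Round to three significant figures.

11.0 h

Flow-weighted average: C = (736.0·18.00 + 118.0·265.0) / 854.0 = 44520/854.0 = 52.13 mg/L.
52.13·exp(−k·t) = 19 → t = ln(52.13/19)/k = 39460 s = 10.96 h.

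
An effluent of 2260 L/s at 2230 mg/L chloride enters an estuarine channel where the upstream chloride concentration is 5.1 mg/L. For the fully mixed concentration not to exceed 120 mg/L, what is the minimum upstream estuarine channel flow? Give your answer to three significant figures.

41500 L/s

Set C_mix = 120: (Q·5.100 + 2260·2230) / (Q + 2260) = 120
→ Q = 2260·(2230 − 120)/(120 − 5.100) = 41500 L/s.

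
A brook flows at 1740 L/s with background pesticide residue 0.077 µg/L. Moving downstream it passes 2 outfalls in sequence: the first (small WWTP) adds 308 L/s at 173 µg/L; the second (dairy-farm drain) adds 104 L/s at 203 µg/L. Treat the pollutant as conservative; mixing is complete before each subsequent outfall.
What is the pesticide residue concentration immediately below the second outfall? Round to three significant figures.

34.6 µg/L

Outfall 1: combined Q = 2048 L/s; C = (1740·0.07700 + 308.0·173.0)/2048 = 26.08 µg/L.
Outfall 2: combined Q = 2152 L/s; C = (2048·26.08 + 104.0·203.0)/2152 = 34.63 µg/L.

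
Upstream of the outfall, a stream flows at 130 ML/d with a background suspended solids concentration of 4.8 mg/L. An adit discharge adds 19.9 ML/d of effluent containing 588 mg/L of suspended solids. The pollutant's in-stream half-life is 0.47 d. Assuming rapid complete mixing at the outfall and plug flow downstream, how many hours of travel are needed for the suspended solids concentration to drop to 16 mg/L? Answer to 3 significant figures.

26.6 h

Mixed concentration C = ΣQC/ΣQ = (130.0·4.800 + 19.90·588.0) / 149.9 = 12330/149.9 = 82.22 mg/L.
Half-life 0.47 d → k = ln 2 / 0.47 = 1.475 d⁻¹.
82.22·exp(−k·t) = 16 → t = ln(82.22/16)/k = 95890 s = 26.64 h.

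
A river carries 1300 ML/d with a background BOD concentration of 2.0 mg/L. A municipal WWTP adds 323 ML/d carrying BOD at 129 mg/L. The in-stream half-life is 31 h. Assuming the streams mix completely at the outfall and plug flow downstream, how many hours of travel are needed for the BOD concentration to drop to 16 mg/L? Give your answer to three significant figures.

23.9 h

Mass balance: C = (1300·2.000 + 323.0·129.0) / 1623 = 44270/1623 = 27.27 mg/L.
Half-life 31 h → k = ln 2 / 31 = 0.02236 h⁻¹ = 0.5366 d⁻¹.
27.27·exp(−k·t) = 16 → t = ln(27.27/16)/k = 85880 s = 23.85 h.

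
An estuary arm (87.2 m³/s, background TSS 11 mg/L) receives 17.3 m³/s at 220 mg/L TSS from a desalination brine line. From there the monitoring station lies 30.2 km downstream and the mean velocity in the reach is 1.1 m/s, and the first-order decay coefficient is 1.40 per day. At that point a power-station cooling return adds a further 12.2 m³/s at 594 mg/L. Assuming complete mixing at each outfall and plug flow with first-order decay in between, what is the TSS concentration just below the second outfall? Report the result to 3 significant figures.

After mixing, C = (87.20·11.00 + 17.30·220.0) / 104.5 = 4765/104.5 = 45.60 mg/L; combined flow 104.5 m³/s.
Travel time t = 30.2·1000 / 1.1 = 27450 s = 7.626 h.
Applying C = C₀e^(−kt): 45.60 × 0.6409 = 29.23 mg/L.
At the second outfall, C = (104.5·29.23 + 12.20·594.0) / (104.5 + 12.20) = 88.27 mg/L.

88.3 mg/L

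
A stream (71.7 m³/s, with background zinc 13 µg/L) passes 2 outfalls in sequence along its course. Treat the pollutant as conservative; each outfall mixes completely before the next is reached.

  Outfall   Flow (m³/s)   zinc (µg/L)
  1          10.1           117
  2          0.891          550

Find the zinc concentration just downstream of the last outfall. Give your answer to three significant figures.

After outfall 1: Q = 71.70 + 10.10 = 81.80 m³/s; C = (71.70·13.00 + 10.10·117.0)/81.80 = 25.84 µg/L.
After outfall 2: Q = 81.80 + 0.8910 = 82.69 m³/s; C = (81.80·25.84 + 0.8910·550.0)/82.69 = 31.49 µg/L.

31.5 µg/L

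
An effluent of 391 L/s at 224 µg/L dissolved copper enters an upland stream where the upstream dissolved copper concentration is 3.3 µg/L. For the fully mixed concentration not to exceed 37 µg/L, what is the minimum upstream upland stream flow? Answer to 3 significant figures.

2170 L/s

Set C_mix = 37: (Q·3.300 + 391.0·224.0) / (Q + 391.0) = 37
→ Q = 391.0·(224.0 − 37)/(37 − 3.300) = 2170 L/s.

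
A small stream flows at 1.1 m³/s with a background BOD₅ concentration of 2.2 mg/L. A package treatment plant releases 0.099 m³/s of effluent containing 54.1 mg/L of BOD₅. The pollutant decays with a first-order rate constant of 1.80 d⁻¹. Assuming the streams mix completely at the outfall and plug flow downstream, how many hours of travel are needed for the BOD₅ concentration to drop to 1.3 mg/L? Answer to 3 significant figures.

21.4 h

Flow-weighted average: C = (1.100·2.200 + 0.09900·54.10) / 1.199 = 7.776/1.199 = 6.485 mg/L.
6.485·exp(−k·t) = 1.3 → t = ln(6.485/1.3)/k = 77140 s = 21.43 h.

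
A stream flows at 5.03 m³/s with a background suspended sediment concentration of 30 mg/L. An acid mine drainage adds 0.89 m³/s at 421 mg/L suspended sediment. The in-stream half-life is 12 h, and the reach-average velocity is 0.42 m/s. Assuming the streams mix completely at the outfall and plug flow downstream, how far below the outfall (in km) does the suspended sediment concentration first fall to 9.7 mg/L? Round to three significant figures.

Flow-weighted average: C = (5.030·30.00 + 0.8900·421.0) / 5.920 = 525.6/5.920 = 88.78 mg/L.
Half-life 12 h → k = ln 2 / 12 = 0.05776 h⁻¹ = 1.386 d⁻¹.
Set 88.78·exp(−k·t) = 9.7 → t = ln(88.78/9.7)/k = 138000 s = 38.33 h.
Distance = v·t = 0.42·138000 = 57960 m = 57.96 km.

58.0 km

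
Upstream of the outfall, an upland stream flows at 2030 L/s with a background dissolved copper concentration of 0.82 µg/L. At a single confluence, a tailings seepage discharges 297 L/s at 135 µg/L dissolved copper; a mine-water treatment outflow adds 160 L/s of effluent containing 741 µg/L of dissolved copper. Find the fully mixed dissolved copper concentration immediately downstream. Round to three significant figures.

64.5 µg/L

Conservation of mass: C = (2030·0.8200 + 297.0·135.0 + 160.0·741.0) / 2487 = 160300/2487 = 64.46 µg/L.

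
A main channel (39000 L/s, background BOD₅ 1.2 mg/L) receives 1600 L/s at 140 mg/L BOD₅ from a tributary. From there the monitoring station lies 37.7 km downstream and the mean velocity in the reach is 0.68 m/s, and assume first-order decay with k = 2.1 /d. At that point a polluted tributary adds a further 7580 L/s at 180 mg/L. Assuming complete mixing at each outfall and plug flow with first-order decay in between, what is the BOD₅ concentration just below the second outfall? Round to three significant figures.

Flow-weighted average: C = (39000·1.200 + 1600·140.0) / 40600 = 270800/40600 = 6.670 mg/L; combined flow 40600 L/s.
Travel time t = 37.7·1000 / 0.68 = 55440 s = 15.40 h.
Decay over the reach: 6.670·exp(−kt) = 6.670·0.2599 = 1.733 mg/L.
Second outfall: C = (40600·1.733 + 7580·180.0)/48180 = 29.78 mg/L.

29.8 mg/L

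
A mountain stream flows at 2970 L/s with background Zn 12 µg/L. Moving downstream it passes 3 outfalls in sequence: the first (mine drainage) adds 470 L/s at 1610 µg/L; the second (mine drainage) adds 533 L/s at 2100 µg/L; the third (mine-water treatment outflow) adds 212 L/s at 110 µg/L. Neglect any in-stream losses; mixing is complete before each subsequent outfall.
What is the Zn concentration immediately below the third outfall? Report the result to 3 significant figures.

After outfall 1: Q = 2970 + 470.0 = 3440 L/s; C = (2970·12.00 + 470.0·1610)/3440 = 230.3 µg/L.
After outfall 2: Q = 3440 + 533.0 = 3973 L/s; C = (3440·230.3 + 533.0·2100)/3973 = 481.2 µg/L.
After outfall 3: Q = 3973 + 212.0 = 4185 L/s; C = (3973·481.2 + 212.0·110.0)/4185 = 462.4 µg/L.

462 µg/L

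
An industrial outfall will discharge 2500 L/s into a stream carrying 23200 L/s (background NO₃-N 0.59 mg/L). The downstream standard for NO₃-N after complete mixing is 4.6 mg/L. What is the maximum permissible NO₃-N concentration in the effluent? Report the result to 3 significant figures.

At the limit, (Qr·Cr + Qe·Cₑ)/(Qr + Qe) = 4.6:
Cₑ = (25700·4.6 − 23200·0.5900) / 2500 = 41.81 mg/L.

41.8 mg/L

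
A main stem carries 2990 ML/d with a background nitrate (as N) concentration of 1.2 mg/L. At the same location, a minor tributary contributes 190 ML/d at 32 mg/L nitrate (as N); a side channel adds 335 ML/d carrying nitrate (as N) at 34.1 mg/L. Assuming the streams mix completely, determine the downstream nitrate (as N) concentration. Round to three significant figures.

Flow-weighted average: C = (2990·1.200 + 190.0·32.00 + 335.0·34.10) / 3515 = 21090/3515 = 6.000 mg/L.

6.00 mg/L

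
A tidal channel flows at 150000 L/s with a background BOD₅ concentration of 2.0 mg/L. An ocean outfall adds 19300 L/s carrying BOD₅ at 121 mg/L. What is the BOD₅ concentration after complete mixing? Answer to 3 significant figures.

After mixing, C = (150000·2.000 + 19300·121.0) / 169300 = 2635000/169300 = 15.57 mg/L.

15.6 mg/L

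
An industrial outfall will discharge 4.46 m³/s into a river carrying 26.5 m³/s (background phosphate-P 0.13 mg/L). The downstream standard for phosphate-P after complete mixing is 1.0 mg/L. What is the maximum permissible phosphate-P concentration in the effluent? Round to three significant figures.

At the limit, (Qr·Cr + Qe·Cₑ)/(Qr + Qe) = 1.0:
Cₑ = (30.96·1.0 − 26.50·0.1300) / 4.460 = 6.169 mg/L.

6.17 mg/L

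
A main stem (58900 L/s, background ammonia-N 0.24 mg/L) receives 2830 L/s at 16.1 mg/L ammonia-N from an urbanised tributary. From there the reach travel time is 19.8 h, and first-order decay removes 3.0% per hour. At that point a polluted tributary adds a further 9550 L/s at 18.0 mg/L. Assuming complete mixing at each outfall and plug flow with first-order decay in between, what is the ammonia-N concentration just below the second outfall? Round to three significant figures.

2.87 mg/L

Mixed concentration C = ΣQC/ΣQ = (58900·0.2400 + 2830·16.10) / 61730 = 59700/61730 = 0.9671 mg/L; combined flow 61730 L/s.
3.0%/h lost → k = −ln(1 − 0.03) = 0.03046 h⁻¹.
First-order decay: C = 0.9671·exp(−k·t) = 0.9671·0.5471 = 0.5291 mg/L.
At the second outfall, C = (61730·0.5291 + 9550·18.00) / (61730 + 9550) = 2.870 mg/L.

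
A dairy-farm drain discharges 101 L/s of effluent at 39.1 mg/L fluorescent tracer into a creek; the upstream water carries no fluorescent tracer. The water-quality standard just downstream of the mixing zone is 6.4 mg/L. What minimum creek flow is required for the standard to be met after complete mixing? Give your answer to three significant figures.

516 L/s

Set C_mix = 6.4: (Q·0 + 101.0·39.10) / (Q + 101.0) = 6.4
→ Q = 101.0·(39.10 − 6.4)/(6.4 − 0) = 516.0 L/s.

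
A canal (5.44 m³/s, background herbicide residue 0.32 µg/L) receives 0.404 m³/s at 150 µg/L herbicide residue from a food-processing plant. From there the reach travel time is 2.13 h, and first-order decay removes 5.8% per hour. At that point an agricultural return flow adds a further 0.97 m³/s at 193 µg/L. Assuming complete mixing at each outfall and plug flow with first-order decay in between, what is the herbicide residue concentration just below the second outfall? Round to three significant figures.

After mixing, C = (5.440·0.3200 + 0.4040·150.0) / 5.844 = 62.34/5.844 = 10.67 µg/L; combined flow 5.844 m³/s.
5.8%/h lost → k = −ln(1 − 0.058) = 0.05975 h⁻¹.
First-order decay: C = 10.67·exp(−k·t) = 10.67·0.8805 = 9.393 µg/L.
At the second outfall, C = (5.844·9.393 + 0.9700·193.0) / (5.844 + 0.9700) = 35.53 µg/L.

35.5 µg/L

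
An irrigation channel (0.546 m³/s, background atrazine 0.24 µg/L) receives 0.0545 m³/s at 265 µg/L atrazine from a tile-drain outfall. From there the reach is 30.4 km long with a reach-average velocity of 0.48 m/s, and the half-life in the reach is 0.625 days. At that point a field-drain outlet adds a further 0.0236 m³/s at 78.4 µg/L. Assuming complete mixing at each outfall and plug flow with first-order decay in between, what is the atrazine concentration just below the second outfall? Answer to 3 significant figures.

13.3 µg/L

Flow-weighted average: C = (0.5460·0.2400 + 0.05450·265.0) / 0.6005 = 14.57/0.6005 = 24.27 µg/L; combined flow 0.6005 m³/s.
Travel time t = 30.4·1000 / 0.48 = 63330 s = 17.59 h.
Half-life 0.625 d → k = ln 2 / 0.625 = 1.109 d⁻¹.
Decay over the reach: 24.27·exp(−kt) = 24.27·0.4435 = 10.76 µg/L.
Second outfall: C = (0.6005·10.76 + 0.02360·78.40)/0.6241 = 13.32 µg/L.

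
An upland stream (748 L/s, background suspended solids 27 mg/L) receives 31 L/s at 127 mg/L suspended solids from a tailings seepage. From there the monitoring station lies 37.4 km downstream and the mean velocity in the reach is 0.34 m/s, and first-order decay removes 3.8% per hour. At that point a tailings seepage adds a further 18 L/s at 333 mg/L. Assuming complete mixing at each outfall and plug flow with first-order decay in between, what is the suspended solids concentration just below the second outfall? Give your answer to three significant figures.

16.8 mg/L

Mixed concentration C = ΣQC/ΣQ = (748.0·27.00 + 31.00·127.0) / 779.0 = 24130/779.0 = 30.98 mg/L; combined flow 779.0 L/s.
Travel time t = 37.4·1000 / 0.34 = 110000 s = 30.56 h.
3.8%/h lost → k = −ln(1 − 0.038) = 0.03874 h⁻¹.
Decay over the reach: 30.98·exp(−kt) = 30.98·0.3061 = 9.484 mg/L.
At the second outfall, C = (779.0·9.484 + 18.00·333.0) / (779.0 + 18.00) = 16.79 mg/L.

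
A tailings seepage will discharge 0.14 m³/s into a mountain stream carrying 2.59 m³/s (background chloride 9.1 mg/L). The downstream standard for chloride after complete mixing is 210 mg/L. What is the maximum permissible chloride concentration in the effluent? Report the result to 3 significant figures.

At the limit, (Qr·Cr + Qe·Cₑ)/(Qr + Qe) = 210:
Cₑ = (2.730·210 − 2.590·9.100) / 0.1400 = 3927 mg/L.

3930 mg/L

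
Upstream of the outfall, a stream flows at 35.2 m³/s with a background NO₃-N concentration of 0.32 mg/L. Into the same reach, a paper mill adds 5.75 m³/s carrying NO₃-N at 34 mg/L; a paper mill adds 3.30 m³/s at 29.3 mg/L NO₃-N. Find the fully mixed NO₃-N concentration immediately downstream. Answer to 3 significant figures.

6.86 mg/L

Mass balance: C = (35.20·0.3200 + 5.750·34.00 + 3.300·29.30) / 44.25 = 303.5/44.25 = 6.858 mg/L.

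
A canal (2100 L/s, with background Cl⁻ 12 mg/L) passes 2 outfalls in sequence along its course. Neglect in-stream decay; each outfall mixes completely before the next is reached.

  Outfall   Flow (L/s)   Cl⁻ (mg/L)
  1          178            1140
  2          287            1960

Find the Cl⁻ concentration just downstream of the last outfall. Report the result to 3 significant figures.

After outfall 1: Q = 2100 + 178.0 = 2278 L/s; C = (2100·12.00 + 178.0·1140)/2278 = 100.1 mg/L.
After outfall 2: Q = 2278 + 287.0 = 2565 L/s; C = (2278·100.1 + 287.0·1960)/2565 = 308.2 mg/L.

308 mg/L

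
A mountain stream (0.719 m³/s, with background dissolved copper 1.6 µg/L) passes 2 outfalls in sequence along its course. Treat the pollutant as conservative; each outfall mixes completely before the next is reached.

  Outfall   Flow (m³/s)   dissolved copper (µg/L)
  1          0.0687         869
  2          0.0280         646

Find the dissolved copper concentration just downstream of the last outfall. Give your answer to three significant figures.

96.8 µg/L

Below outfall 1: Q → 0.7877 m³/s, C = (0.7190·1.600 + 0.06870·869.0)/0.7877 = 77.25 µg/L.
Below outfall 2: Q → 0.8157 m³/s, C = (0.7877·77.25 + 0.02800·646.0)/0.8157 = 96.77 µg/L.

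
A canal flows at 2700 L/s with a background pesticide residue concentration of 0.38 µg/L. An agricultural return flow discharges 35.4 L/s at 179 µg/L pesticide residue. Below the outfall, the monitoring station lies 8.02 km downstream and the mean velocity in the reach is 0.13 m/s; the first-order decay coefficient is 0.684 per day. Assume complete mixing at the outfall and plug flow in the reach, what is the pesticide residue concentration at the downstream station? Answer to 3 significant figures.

Mixed concentration C = ΣQC/ΣQ = (2700·0.3800 + 35.40·179.0) / 2735 = 7363/2735 = 2.692 µg/L.
Travel time t = 8.02·1000 / 0.13 = 61690 s = 17.14 h.
Decay over the reach: 2.692·exp(−kt) = 2.692·0.6136 = 1.652 µg/L.

1.65 µg/L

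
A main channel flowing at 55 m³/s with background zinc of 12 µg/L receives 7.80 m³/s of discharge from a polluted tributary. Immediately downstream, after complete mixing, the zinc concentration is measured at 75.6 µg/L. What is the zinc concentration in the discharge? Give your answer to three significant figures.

524 µg/L

Mass balance: 55.00·12.00 + 7.800·Cₑ = 62.80·75.60
→ Cₑ = (62.80·75.60 − 55.00·12.00) / 7.800 = 524.1 µg/L.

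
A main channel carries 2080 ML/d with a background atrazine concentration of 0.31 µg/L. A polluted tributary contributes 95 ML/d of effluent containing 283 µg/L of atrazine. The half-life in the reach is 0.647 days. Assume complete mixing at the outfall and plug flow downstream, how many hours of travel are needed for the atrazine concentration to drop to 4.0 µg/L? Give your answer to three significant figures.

25.8 h

After mixing, C = (2080·0.3100 + 95.00·283.0) / 2175 = 27530/2175 = 12.66 µg/L.
Half-life 0.647 d → k = ln 2 / 0.647 = 1.071 d⁻¹.
12.66·exp(−k·t) = 4.0 → t = ln(12.66/4.0)/k = 92900 s = 25.81 h.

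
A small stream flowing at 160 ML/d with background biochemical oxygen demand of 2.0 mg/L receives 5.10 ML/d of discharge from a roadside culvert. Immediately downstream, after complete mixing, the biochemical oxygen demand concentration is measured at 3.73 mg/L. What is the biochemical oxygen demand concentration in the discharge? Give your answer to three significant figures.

58.0 mg/L

Mass balance: 160.0·2.000 + 5.100·Cₑ = 165.1·3.730
→ Cₑ = (165.1·3.730 − 160.0·2.000) / 5.100 = 58.00 mg/L.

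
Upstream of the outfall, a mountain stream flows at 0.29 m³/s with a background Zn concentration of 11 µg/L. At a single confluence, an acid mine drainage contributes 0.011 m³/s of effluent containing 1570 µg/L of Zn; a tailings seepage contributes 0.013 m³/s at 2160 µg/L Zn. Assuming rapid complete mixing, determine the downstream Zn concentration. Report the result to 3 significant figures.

Conservation of mass: C = (0.2900·11.00 + 0.01100·1570 + 0.01300·2160) / 0.3140 = 48.54/0.3140 = 154.6 µg/L.

155 µg/L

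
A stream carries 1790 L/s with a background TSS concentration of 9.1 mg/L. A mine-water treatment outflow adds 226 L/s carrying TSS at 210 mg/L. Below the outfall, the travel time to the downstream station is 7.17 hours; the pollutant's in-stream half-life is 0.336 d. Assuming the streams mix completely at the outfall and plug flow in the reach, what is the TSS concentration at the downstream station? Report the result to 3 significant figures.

17.1 mg/L

Mixed concentration C = ΣQC/ΣQ = (1790·9.100 + 226.0·210.0) / 2016 = 63750/2016 = 31.62 mg/L.
Half-life 0.336 d → k = ln 2 / 0.336 = 2.063 d⁻¹.
After decay, C = 31.62 × e^(−kt) = 31.62 × 0.5399 = 17.07 mg/L.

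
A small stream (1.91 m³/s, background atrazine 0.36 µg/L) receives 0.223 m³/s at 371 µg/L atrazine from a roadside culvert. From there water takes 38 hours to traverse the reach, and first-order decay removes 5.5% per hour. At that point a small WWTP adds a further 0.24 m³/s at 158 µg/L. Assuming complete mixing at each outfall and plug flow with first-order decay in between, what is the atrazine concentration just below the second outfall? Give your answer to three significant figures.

20.1 µg/L

Mass balance: C = (1.910·0.3600 + 0.2230·371.0) / 2.133 = 83.42/2.133 = 39.11 µg/L; combined flow 2.133 m³/s.
5.5%/h lost → k = −ln(1 − 0.055) = 0.05657 h⁻¹.
After decay, C = 39.11 × e^(−kt) = 39.11 × 0.1165 = 4.557 µg/L.
Second outfall: C = (2.133·4.557 + 0.2400·158.0)/2.373 = 20.08 µg/L.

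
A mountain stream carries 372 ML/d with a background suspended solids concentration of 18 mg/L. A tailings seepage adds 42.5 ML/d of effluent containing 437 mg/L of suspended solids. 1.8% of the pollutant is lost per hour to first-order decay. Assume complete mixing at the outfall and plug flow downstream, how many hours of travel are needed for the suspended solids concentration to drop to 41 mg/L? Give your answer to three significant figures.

21.8 h

Conservation of mass: C = (372.0·18.00 + 42.50·437.0) / 414.5 = 25270/414.5 = 60.96 mg/L.
1.8%/h lost → k = −ln(1 − 0.018) = 0.01816 h⁻¹.
60.96·exp(−k·t) = 41 → t = ln(60.96/41)/k = 78620 s = 21.84 h.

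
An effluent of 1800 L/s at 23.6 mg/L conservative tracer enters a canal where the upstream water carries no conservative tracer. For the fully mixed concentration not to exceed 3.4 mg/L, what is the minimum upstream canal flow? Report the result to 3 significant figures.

10700 L/s

Set C_mix = 3.4: (Q·0 + 1800·23.60) / (Q + 1800) = 3.4
→ Q = 1800·(23.60 − 3.4)/(3.4 − 0) = 10690 L/s.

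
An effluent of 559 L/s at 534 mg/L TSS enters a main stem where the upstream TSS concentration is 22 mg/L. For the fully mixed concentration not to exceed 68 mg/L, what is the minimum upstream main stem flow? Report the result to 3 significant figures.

Set C_mix = 68: (Q·22.00 + 559.0·534.0) / (Q + 559.0) = 68
→ Q = 559.0·(534.0 − 68)/(68 − 22.00) = 5663 L/s.

5660 L/s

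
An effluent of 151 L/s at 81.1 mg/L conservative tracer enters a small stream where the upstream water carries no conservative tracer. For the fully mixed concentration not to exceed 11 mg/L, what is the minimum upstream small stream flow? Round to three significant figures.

962 L/s

Set C_mix = 11: (Q·0 + 151.0·81.10) / (Q + 151.0) = 11
→ Q = 151.0·(81.10 − 11)/(11 − 0) = 962.3 L/s.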